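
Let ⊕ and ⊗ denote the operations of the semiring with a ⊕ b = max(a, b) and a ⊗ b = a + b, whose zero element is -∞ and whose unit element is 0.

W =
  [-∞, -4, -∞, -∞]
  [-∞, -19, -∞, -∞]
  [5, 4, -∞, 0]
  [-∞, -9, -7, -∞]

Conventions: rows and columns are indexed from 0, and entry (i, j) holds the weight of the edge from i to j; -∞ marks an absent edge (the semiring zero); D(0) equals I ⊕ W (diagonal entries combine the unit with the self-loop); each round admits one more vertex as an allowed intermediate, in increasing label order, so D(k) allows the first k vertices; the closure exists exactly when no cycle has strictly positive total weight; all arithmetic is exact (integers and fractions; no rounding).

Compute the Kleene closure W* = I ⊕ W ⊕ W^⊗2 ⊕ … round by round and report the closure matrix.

D(0):
  [0, -4, -∞, -∞]
  [-∞, 0, -∞, -∞]
  [5, 4, 0, 0]
  [-∞, -9, -7, 0]
D(1):
  [0, -4, -∞, -∞]
  [-∞, 0, -∞, -∞]
  [5, 4, 0, 0]
  [-∞, -9, -7, 0]
D(2):
  [0, -4, -∞, -∞]
  [-∞, 0, -∞, -∞]
  [5, 4, 0, 0]
  [-∞, -9, -7, 0]
D(3):
  [0, -4, -∞, -∞]
  [-∞, 0, -∞, -∞]
  [5, 4, 0, 0]
  [-2, -3, -7, 0]
D(4):
  [0, -4, -∞, -∞]
  [-∞, 0, -∞, -∞]
  [5, 4, 0, 0]
  [-2, -3, -7, 0]
Answer: W* = [[0, -4, -∞, -∞], [-∞, 0, -∞, -∞], [5, 4, 0, 0], [-2, -3, -7, 0]]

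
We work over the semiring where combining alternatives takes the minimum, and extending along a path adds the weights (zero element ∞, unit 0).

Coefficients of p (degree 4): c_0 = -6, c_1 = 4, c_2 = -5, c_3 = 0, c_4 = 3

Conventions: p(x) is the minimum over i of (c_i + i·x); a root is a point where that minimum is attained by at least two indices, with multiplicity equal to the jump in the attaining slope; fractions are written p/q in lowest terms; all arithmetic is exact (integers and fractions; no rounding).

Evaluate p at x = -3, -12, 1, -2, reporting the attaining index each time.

p(-3) = min(-6+0·(-3)=-6, 4+1·(-3)=1, -5+2·(-3)=-11, 0+3·(-3)=-9, 3+4·(-3)=-9) = -11 (attained by i=2)
p(-12) = min(-6+0·(-12)=-6, 4+1·(-12)=-8, -5+2·(-12)=-29, 0+3·(-12)=-36, 3+4·(-12)=-45) = -45 (attained by i=4)
p(1) = min(-6+0·1=-6, 4+1·1=5, -5+2·1=-3, 0+3·1=3, 3+4·1=7) = -6 (attained by i=0)
p(-2) = min(-6+0·(-2)=-6, 4+1·(-2)=2, -5+2·(-2)=-9, 0+3·(-2)=-6, 3+4·(-2)=-5) = -9 (attained by i=2)
Answer: p(-3) = -11; p(-12) = -45; p(1) = -6; p(-2) = -9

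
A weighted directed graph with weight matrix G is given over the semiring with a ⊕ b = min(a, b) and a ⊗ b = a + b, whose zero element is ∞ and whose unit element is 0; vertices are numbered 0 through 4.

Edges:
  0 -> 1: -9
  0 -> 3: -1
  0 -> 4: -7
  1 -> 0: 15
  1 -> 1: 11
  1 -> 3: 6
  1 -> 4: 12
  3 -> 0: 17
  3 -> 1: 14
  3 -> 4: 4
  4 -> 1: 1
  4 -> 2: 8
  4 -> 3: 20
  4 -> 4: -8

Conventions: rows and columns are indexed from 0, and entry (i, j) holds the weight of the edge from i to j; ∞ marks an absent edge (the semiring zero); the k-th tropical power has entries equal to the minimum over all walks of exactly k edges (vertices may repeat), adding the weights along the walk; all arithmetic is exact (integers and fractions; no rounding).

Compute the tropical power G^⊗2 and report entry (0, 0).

G^⊗2:
  [6, -6, 1, -3, -15]
  [23, 6, 20, 14, 4]
  [∞, ∞, ∞, ∞, ∞]
  [29, 5, 12, 16, -4]
  [16, -7, 0, 7, -16]
Key observation: the optimum is the walk 0->1->0, with weight (-9) + 15 = 6.
Optimal value attained by: walk 0->1->0.
Answer: (G^⊗2)[0][0] = 6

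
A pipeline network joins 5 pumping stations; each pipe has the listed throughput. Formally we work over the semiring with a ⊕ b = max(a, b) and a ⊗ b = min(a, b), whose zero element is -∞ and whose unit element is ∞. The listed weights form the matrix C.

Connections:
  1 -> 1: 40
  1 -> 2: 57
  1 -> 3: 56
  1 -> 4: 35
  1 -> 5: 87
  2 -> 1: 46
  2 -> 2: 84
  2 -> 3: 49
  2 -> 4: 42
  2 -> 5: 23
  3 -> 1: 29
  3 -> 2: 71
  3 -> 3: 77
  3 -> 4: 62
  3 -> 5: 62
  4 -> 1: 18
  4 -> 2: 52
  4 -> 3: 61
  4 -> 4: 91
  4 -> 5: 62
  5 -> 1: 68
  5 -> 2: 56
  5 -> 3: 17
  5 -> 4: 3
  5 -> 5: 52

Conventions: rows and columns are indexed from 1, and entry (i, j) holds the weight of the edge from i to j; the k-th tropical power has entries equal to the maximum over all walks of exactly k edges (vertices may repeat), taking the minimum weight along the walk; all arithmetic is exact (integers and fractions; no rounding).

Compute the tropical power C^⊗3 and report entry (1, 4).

C^⊗2:
  [68, 57, 56, 56, 56]
  [46, 84, 49, 49, 49]
  [62, 71, 77, 62, 62]
  [62, 61, 61, 91, 62]
  [52, 57, 56, 42, 68]
C^⊗3:
  [56, 57, 56, 56, 68]
  [49, 84, 49, 49, 49]
  [62, 71, 77, 62, 62]
  [62, 61, 61, 91, 62]
  [68, 57, 56, 56, 56]
Key observation: the optimum is the walk 1->3->3->4, with weight 56 min 77 min 62 = 56.
Optimal value attained by: walk 1->3->3->4.
Answer: (C^⊗3)[1][4] = 56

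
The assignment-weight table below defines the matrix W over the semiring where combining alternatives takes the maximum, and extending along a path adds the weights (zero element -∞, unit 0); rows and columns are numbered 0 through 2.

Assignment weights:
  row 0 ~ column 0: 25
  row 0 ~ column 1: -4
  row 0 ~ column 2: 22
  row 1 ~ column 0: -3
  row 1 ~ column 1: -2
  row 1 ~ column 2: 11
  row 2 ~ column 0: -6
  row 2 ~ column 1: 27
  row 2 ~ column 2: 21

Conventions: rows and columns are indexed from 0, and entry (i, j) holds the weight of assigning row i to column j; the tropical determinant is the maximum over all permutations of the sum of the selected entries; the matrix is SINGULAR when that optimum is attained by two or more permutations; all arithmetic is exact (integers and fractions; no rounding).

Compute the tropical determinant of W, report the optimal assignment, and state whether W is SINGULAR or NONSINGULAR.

σ = (0, 1, 2): 25 + (-2) + 21 = 44
σ = (0, 2, 1): 25 + 11 + 27 = 63
σ = (1, 0, 2): (-4) + (-3) + 21 = 14
σ = (1, 2, 0): (-4) + 11 + (-6) = 1
σ = (2, 0, 1): 22 + (-3) + 27 = 46
σ = (2, 1, 0): 22 + (-2) + (-6) = 14
Optimal value attained by: σ = (0, 2, 1).
Answer: det⊕(W) = 63; verdict: NONSINGULAR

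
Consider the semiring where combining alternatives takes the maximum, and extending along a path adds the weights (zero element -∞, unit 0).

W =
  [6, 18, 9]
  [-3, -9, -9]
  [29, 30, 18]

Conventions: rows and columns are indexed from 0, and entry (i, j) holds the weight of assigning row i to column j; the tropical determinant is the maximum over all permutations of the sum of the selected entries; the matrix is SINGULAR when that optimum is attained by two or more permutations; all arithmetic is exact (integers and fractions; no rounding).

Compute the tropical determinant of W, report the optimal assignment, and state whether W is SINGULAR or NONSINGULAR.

σ = (0, 1, 2): 6 + (-9) + 18 = 15
σ = (0, 2, 1): 6 + (-9) + 30 = 27
σ = (1, 0, 2): 18 + (-3) + 18 = 33
σ = (1, 2, 0): 18 + (-9) + 29 = 38
σ = (2, 0, 1): 9 + (-3) + 30 = 36
σ = (2, 1, 0): 9 + (-9) + 29 = 29
Optimal value attained by: σ = (1, 2, 0).
Answer: det⊕(W) = 38; verdict: NONSINGULAR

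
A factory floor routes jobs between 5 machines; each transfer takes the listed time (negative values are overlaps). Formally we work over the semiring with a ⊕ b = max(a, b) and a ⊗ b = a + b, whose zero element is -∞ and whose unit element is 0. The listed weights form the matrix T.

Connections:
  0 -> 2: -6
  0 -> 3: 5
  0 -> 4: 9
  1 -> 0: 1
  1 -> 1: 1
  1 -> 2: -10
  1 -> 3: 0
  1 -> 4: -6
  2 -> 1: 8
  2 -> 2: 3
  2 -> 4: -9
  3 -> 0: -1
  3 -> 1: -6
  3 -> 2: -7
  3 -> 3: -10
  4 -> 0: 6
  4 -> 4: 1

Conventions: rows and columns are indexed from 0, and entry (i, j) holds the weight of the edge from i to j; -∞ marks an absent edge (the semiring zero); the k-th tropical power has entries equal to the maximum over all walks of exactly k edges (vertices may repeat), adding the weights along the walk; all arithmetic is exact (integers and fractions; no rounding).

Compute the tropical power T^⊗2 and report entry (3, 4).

T^⊗2:
  [15, 2, -2, -5, 10]
  [2, 2, -5, 6, 10]
  [9, 11, 6, 8, 2]
  [-5, 1, -4, 4, 8]
  [7, -∞, 0, 11, 15]
Key observation: the optimum is the walk 3->0->4, with weight (-1) + 9 = 8.
Optimal value attained by: walk 3->0->4.
Answer: (T^⊗2)[3][4] = 8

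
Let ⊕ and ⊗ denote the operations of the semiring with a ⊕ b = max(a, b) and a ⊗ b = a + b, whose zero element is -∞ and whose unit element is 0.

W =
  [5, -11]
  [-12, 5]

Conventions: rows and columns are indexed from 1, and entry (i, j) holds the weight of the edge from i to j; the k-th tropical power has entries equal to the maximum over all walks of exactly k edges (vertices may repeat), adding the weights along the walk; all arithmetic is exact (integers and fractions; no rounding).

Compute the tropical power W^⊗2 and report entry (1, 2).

W^⊗2:
  [10, -6]
  [-7, 10]
Key observation: the optimum is the walk 1->1->2, with weight 5 + (-11) = -6.
Optimal value attained by: walk 1->1->2.
Answer: (W^⊗2)[1][2] = -6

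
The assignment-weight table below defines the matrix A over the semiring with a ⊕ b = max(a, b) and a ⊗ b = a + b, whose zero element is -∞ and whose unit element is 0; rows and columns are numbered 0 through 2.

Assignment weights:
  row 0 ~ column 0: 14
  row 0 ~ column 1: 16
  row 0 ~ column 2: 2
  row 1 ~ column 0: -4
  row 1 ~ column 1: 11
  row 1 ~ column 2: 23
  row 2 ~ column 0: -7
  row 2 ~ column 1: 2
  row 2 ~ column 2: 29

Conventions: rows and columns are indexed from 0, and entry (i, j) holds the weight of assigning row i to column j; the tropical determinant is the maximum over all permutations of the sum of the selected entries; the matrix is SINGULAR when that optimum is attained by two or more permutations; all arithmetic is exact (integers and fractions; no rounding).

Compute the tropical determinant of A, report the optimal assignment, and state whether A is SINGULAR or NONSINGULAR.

σ = (0, 1, 2): 14 + 11 + 29 = 54
σ = (0, 2, 1): 14 + 23 + 2 = 39
σ = (1, 0, 2): 16 + (-4) + 29 = 41
σ = (1, 2, 0): 16 + 23 + (-7) = 32
σ = (2, 0, 1): 2 + (-4) + 2 = 0
σ = (2, 1, 0): 2 + 11 + (-7) = 6
Optimal value attained by: σ = (0, 1, 2).
Answer: det⊕(A) = 54; verdict: NONSINGULAR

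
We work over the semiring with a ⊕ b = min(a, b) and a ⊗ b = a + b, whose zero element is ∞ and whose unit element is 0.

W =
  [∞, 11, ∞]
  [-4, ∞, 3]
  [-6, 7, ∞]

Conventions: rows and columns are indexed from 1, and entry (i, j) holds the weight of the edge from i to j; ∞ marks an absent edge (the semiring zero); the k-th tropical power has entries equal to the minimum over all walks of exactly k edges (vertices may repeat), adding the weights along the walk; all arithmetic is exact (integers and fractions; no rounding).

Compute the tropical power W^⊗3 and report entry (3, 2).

W^⊗2:
  [7, ∞, 14]
  [-3, 7, ∞]
  [3, 5, 10]
W^⊗3:
  [8, 18, ∞]
  [3, 8, 10]
  [1, 14, 8]
Key observation: the optimum is the walk 3->2->1->2, with weight 7 + (-4) + 11 = 14.
Optimal value attained by: walk 3->2->1->2.
Answer: (W^⊗3)[3][2] = 14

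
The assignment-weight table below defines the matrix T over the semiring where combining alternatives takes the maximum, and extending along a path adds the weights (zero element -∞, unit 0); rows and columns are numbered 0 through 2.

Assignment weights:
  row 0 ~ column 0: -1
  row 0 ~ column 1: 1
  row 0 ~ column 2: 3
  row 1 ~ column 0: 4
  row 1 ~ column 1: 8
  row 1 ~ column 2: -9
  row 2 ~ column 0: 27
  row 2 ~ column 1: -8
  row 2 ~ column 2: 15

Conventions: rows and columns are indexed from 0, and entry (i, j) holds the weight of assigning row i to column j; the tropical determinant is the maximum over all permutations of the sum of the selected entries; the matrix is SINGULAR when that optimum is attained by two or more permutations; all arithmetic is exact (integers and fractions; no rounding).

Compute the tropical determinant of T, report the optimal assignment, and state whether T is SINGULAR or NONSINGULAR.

σ = (0, 1, 2): (-1) + 8 + 15 = 22
σ = (0, 2, 1): (-1) + (-9) + (-8) = -18
σ = (1, 0, 2): 1 + 4 + 15 = 20
σ = (1, 2, 0): 1 + (-9) + 27 = 19
σ = (2, 0, 1): 3 + 4 + (-8) = -1
σ = (2, 1, 0): 3 + 8 + 27 = 38
Optimal value attained by: σ = (2, 1, 0).
Answer: det⊕(T) = 38; verdict: NONSINGULAR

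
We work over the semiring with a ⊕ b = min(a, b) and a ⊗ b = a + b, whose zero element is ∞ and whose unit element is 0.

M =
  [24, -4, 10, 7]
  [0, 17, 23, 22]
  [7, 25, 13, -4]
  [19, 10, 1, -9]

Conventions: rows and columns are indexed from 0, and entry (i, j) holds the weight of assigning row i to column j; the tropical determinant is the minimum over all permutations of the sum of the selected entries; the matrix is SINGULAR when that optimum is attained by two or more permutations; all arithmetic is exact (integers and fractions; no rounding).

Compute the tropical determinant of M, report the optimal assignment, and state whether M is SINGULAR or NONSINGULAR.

σ = (0, 1, 2, 3): 24 + 17 + 13 + (-9) = 45
σ = (0, 1, 3, 2): 24 + 17 + (-4) + 1 = 38
σ = (0, 2, 1, 3): 24 + 23 + 25 + (-9) = 63
σ = (0, 2, 3, 1): 24 + 23 + (-4) + 10 = 53
σ = (0, 3, 1, 2): 24 + 22 + 25 + 1 = 72
σ = (0, 3, 2, 1): 24 + 22 + 13 + 10 = 69
σ = (1, 0, 2, 3): (-4) + 0 + 13 + (-9) = 0
σ = (1, 0, 3, 2): (-4) + 0 + (-4) + 1 = -7
σ = (1, 2, 0, 3): (-4) + 23 + 7 + (-9) = 17
σ = (1, 2, 3, 0): (-4) + 23 + (-4) + 19 = 34
σ = (1, 3, 0, 2): (-4) + 22 + 7 + 1 = 26
σ = (1, 3, 2, 0): (-4) + 22 + 13 + 19 = 50
σ = (2, 0, 1, 3): 10 + 0 + 25 + (-9) = 26
σ = (2, 0, 3, 1): 10 + 0 + (-4) + 10 = 16
σ = (2, 1, 0, 3): 10 + 17 + 7 + (-9) = 25
σ = (2, 1, 3, 0): 10 + 17 + (-4) + 19 = 42
σ = (2, 3, 0, 1): 10 + 22 + 7 + 10 = 49
σ = (2, 3, 1, 0): 10 + 22 + 25 + 19 = 76
σ = (3, 0, 1, 2): 7 + 0 + 25 + 1 = 33
σ = (3, 0, 2, 1): 7 + 0 + 13 + 10 = 30
σ = (3, 1, 0, 2): 7 + 17 + 7 + 1 = 32
σ = (3, 1, 2, 0): 7 + 17 + 13 + 19 = 56
σ = (3, 2, 0, 1): 7 + 23 + 7 + 10 = 47
σ = (3, 2, 1, 0): 7 + 23 + 25 + 19 = 74
Optimal value attained by: σ = (1, 0, 3, 2).
Answer: det⊕(M) = -7; verdict: NONSINGULAR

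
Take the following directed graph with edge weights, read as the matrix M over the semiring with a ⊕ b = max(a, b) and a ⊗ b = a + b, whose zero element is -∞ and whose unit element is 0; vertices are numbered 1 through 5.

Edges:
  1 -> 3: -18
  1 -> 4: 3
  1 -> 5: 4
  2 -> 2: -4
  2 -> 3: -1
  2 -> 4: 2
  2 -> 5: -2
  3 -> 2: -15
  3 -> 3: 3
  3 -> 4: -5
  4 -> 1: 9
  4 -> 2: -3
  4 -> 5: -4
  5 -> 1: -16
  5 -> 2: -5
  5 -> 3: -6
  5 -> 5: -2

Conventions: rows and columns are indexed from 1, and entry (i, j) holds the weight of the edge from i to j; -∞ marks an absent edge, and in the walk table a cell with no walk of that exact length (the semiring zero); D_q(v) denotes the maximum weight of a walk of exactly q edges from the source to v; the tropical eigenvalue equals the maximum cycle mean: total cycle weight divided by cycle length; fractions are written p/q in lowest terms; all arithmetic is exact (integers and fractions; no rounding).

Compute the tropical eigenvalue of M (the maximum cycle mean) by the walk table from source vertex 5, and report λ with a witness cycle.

q=0: [-∞, -∞, -∞, -∞, 0]
q=1: [-16, -5, -6, -∞, -2]
q=2: [-18, -7, -3, -3, -4]
q=3: [6, -6, 0, -5, -6]
q=4: [4, -8, 3, 9, 10]
q=5: [18, 6, 6, 7, 8]
Optimal cycle mean attained by: cycle 1->4->1, total 3 + 9, length 2.
Answer: λ = 6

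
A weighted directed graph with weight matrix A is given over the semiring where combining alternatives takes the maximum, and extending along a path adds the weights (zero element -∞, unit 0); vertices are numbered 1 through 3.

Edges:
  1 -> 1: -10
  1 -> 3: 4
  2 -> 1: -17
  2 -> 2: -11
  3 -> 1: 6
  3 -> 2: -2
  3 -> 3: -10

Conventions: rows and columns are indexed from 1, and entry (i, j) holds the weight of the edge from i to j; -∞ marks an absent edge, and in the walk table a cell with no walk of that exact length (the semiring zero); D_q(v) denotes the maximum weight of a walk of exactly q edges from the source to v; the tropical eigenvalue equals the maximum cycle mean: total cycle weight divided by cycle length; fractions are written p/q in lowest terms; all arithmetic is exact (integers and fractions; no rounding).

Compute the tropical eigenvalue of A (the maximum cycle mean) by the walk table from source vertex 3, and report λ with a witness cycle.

q=0: [-∞, -∞, 0]
q=1: [6, -2, -10]
q=2: [-4, -12, 10]
q=3: [16, 8, 0]
Optimal cycle mean attained by: cycle 1->3->1, total 4 + 6, length 2.
Answer: λ = 5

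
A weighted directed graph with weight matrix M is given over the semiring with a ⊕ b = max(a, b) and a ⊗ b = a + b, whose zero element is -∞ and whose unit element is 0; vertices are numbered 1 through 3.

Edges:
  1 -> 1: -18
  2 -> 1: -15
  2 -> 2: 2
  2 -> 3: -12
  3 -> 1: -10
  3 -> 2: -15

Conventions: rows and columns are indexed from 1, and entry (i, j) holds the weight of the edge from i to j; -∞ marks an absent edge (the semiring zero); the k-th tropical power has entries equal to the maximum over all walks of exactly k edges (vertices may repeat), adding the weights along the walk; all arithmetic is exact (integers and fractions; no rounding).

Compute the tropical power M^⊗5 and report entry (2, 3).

M^⊗2:
  [-36, -∞, -∞]
  [-13, 4, -10]
  [-28, -13, -27]
M^⊗3:
  [-54, -∞, -∞]
  [-11, 6, -8]
  [-28, -11, -25]
M^⊗4:
  [-72, -∞, -∞]
  [-9, 8, -6]
  [-26, -9, -23]
M^⊗5:
  [-90, -∞, -∞]
  [-7, 10, -4]
  [-24, -7, -21]
Key observation: the optimum is the walk 2->2->2->2->2->3, with weight 2 + 2 + 2 + 2 + (-12) = -4.
Optimal value attained by: walk 2->2->2->2->2->3.
Answer: (M^⊗5)[2][3] = -4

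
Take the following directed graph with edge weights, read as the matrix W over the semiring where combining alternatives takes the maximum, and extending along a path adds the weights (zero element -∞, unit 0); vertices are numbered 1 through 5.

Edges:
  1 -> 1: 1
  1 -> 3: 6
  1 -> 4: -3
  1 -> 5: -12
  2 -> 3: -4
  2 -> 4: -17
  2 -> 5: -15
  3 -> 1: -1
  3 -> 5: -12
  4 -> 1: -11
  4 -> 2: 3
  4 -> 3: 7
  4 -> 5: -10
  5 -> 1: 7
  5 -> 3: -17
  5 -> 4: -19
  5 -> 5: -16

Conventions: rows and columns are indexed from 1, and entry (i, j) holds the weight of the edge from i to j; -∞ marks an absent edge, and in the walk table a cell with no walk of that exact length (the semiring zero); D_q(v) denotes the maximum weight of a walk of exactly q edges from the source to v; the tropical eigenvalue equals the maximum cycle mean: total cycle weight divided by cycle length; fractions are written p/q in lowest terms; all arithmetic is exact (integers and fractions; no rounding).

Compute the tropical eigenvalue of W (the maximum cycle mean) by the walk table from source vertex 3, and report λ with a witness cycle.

q=0: [-∞, -∞, 0, -∞, -∞]
q=1: [-1, -∞, -∞, -∞, -12]
q=2: [0, -∞, 5, -4, -13]
q=3: [4, -1, 6, -3, -7]
q=4: [5, 0, 10, 1, -6]
q=5: [9, 4, 11, 2, -2]
Optimal cycle mean attained by: cycle 1->3->1, total 6 + (-1), length 2.
Answer: λ = 5/2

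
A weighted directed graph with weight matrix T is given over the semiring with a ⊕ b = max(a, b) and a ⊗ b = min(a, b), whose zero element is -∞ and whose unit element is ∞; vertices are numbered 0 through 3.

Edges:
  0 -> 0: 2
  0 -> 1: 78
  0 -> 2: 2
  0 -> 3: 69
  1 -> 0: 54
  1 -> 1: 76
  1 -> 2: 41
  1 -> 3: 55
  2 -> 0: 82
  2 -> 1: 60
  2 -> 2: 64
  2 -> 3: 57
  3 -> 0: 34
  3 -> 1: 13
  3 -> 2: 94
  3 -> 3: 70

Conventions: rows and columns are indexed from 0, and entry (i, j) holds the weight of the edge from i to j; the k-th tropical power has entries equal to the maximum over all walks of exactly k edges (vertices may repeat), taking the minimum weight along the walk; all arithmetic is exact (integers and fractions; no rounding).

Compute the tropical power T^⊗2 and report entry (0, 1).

T^⊗2:
  [54, 76, 69, 69]
  [54, 76, 55, 55]
  [64, 78, 64, 69]
  [82, 60, 70, 70]
Key observation: the optimum is the walk 0->1->1, with weight 78 min 76 = 76.
Optimal value attained by: walk 0->1->1.
Answer: (T^⊗2)[0][1] = 76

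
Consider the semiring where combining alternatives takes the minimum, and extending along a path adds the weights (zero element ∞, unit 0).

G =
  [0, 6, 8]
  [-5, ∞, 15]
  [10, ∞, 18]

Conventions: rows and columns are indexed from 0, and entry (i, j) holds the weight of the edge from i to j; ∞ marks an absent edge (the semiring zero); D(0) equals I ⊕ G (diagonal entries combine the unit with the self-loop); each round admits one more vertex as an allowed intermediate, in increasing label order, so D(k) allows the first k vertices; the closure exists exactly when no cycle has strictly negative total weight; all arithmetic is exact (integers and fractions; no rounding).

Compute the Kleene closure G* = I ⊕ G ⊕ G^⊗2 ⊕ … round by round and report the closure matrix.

D(0):
  [0, 6, 8]
  [-5, 0, 15]
  [10, ∞, 0]
D(1):
  [0, 6, 8]
  [-5, 0, 3]
  [10, 16, 0]
D(2):
  [0, 6, 8]
  [-5, 0, 3]
  [10, 16, 0]
D(3):
  [0, 6, 8]
  [-5, 0, 3]
  [10, 16, 0]
Answer: G* = [[0, 6, 8], [-5, 0, 3], [10, 16, 0]]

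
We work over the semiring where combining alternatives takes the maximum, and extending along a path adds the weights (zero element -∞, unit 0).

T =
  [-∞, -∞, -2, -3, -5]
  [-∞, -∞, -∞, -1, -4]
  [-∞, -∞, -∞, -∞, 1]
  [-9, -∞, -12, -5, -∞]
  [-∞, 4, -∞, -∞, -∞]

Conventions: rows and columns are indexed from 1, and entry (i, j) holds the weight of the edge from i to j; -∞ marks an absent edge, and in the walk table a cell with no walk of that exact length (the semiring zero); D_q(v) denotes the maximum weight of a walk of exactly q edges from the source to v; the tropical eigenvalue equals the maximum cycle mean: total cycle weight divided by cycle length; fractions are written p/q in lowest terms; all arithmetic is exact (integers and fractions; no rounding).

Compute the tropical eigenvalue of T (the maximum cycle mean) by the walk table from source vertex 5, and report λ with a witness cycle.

q=0: [-∞, -∞, -∞, -∞, 0]
q=1: [-∞, 4, -∞, -∞, -∞]
q=2: [-∞, -∞, -∞, 3, 0]
q=3: [-6, 4, -9, -2, -∞]
q=4: [-11, -∞, -8, 3, 0]
q=5: [-6, 4, -9, -2, -7]
Optimal cycle mean attained by: cycle 2->5->2, total (-4) + 4, length 2.
Answer: λ = 0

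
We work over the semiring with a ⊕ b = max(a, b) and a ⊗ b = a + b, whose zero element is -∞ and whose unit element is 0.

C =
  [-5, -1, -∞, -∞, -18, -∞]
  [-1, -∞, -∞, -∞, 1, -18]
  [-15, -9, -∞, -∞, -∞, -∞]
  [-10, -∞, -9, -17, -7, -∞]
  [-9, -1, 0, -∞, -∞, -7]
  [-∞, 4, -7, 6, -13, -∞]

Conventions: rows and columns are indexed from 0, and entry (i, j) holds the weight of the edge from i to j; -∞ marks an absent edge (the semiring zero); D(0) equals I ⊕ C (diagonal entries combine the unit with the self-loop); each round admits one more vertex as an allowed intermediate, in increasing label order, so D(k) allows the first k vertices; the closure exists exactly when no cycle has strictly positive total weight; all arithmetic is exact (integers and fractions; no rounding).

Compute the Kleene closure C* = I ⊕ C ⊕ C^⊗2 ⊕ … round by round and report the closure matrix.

D(0):
  [0, -1, -∞, -∞, -18, -∞]
  [-1, 0, -∞, -∞, 1, -18]
  [-15, -9, 0, -∞, -∞, -∞]
  [-10, -∞, -9, 0, -7, -∞]
  [-9, -1, 0, -∞, 0, -7]
  [-∞, 4, -7, 6, -13, 0]
D(1):
  [0, -1, -∞, -∞, -18, -∞]
  [-1, 0, -∞, -∞, 1, -18]
  [-15, -9, 0, -∞, -33, -∞]
  [-10, -11, -9, 0, -7, -∞]
  [-9, -1, 0, -∞, 0, -7]
  [-∞, 4, -7, 6, -13, 0]
D(2):
  [0, -1, -∞, -∞, 0, -19]
  [-1, 0, -∞, -∞, 1, -18]
  [-10, -9, 0, -∞, -8, -27]
  [-10, -11, -9, 0, -7, -29]
  [-2, -1, 0, -∞, 0, -7]
  [3, 4, -7, 6, 5, 0]
D(3):
  [0, -1, -∞, -∞, 0, -19]
  [-1, 0, -∞, -∞, 1, -18]
  [-10, -9, 0, -∞, -8, -27]
  [-10, -11, -9, 0, -7, -29]
  [-2, -1, 0, -∞, 0, -7]
  [3, 4, -7, 6, 5, 0]
D(4):
  [0, -1, -∞, -∞, 0, -19]
  [-1, 0, -∞, -∞, 1, -18]
  [-10, -9, 0, -∞, -8, -27]
  [-10, -11, -9, 0, -7, -29]
  [-2, -1, 0, -∞, 0, -7]
  [3, 4, -3, 6, 5, 0]
D(5):
  [0, -1, 0, -∞, 0, -7]
  [-1, 0, 1, -∞, 1, -6]
  [-10, -9, 0, -∞, -8, -15]
  [-9, -8, -7, 0, -7, -14]
  [-2, -1, 0, -∞, 0, -7]
  [3, 4, 5, 6, 5, 0]
D(6):
  [0, -1, 0, -1, 0, -7]
  [-1, 0, 1, 0, 1, -6]
  [-10, -9, 0, -9, -8, -15]
  [-9, -8, -7, 0, -7, -14]
  [-2, -1, 0, -1, 0, -7]
  [3, 4, 5, 6, 5, 0]
Answer: C* = [[0, -1, 0, -1, 0, -7], [-1, 0, 1, 0, 1, -6], [-10, -9, 0, -9, -8, -15], [-9, -8, -7, 0, -7, -14], [-2, -1, 0, -1, 0, -7], [3, 4, 5, 6, 5, 0]]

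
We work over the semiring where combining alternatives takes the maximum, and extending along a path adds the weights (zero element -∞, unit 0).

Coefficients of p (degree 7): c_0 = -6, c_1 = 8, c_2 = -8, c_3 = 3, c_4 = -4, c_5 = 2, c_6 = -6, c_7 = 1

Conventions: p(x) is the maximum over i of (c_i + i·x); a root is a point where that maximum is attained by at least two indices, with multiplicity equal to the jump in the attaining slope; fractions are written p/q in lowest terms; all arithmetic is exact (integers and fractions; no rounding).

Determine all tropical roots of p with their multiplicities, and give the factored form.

hull edge (i=0, c=-6) to (i=1, c=8): slope 14, span 1
hull edge (i=1, c=8) to (i=7, c=1): slope -7/6, span 6
Factored form: p(x) = 1 ⊗ (x ⊕ (-14)) ⊗ (x ⊕ 7/6) ⊗ (x ⊕ 7/6) ⊗ (x ⊕ 7/6) ⊗ (x ⊕ 7/6) ⊗ (x ⊕ 7/6) ⊗ (x ⊕ 7/6)
Answer: roots = -14 (mult 1), 7/6 (mult 6)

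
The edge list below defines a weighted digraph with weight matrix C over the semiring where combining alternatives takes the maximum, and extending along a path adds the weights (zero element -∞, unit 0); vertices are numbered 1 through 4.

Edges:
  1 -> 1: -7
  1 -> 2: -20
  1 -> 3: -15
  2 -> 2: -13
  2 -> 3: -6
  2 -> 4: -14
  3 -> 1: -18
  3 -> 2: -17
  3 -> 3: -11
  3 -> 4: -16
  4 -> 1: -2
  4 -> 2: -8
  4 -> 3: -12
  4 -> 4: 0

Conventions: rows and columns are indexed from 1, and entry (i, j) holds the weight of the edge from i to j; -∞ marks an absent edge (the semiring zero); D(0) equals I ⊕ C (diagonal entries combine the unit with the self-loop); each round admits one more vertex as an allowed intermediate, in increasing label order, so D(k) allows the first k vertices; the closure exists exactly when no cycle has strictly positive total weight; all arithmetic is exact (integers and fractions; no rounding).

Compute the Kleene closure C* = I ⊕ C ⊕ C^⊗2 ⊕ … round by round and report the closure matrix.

D(0):
  [0, -20, -15, -∞]
  [-∞, 0, -6, -14]
  [-18, -17, 0, -16]
  [-2, -8, -12, 0]
D(1):
  [0, -20, -15, -∞]
  [-∞, 0, -6, -14]
  [-18, -17, 0, -16]
  [-2, -8, -12, 0]
D(2):
  [0, -20, -15, -34]
  [-∞, 0, -6, -14]
  [-18, -17, 0, -16]
  [-2, -8, -12, 0]
D(3):
  [0, -20, -15, -31]
  [-24, 0, -6, -14]
  [-18, -17, 0, -16]
  [-2, -8, -12, 0]
D(4):
  [0, -20, -15, -31]
  [-16, 0, -6, -14]
  [-18, -17, 0, -16]
  [-2, -8, -12, 0]
Answer: C* = [[0, -20, -15, -31], [-16, 0, -6, -14], [-18, -17, 0, -16], [-2, -8, -12, 0]]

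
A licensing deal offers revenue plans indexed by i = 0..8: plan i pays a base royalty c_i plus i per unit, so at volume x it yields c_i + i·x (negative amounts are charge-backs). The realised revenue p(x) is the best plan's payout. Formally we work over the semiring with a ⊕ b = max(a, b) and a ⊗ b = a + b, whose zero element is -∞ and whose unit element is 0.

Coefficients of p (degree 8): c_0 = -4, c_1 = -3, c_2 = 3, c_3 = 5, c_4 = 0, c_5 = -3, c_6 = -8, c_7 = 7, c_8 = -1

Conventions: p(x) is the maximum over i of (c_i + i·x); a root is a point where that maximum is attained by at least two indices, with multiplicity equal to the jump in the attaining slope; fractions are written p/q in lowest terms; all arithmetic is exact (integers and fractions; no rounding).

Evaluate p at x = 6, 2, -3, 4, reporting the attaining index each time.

p(6) = max(-4+0·6=-4, -3+1·6=3, 3+2·6=15, 5+3·6=23, 0+4·6=24, -3+5·6=27, -8+6·6=28, 7+7·6=49, -1+8·6=47) = 49 (attained by i=7)
p(2) = max(-4+0·2=-4, -3+1·2=-1, 3+2·2=7, 5+3·2=11, 0+4·2=8, -3+5·2=7, -8+6·2=4, 7+7·2=21, -1+8·2=15) = 21 (attained by i=7)
p(-3) = max(-4+0·(-3)=-4, -3+1·(-3)=-6, 3+2·(-3)=-3, 5+3·(-3)=-4, 0+4·(-3)=-12, -3+5·(-3)=-18, -8+6·(-3)=-26, 7+7·(-3)=-14, -1+8·(-3)=-25) = -3 (attained by i=2)
p(4) = max(-4+0·4=-4, -3+1·4=1, 3+2·4=11, 5+3·4=17, 0+4·4=16, -3+5·4=17, -8+6·4=16, 7+7·4=35, -1+8·4=31) = 35 (attained by i=7)
Answer: p(6) = 49; p(2) = 21; p(-3) = -3; p(4) = 35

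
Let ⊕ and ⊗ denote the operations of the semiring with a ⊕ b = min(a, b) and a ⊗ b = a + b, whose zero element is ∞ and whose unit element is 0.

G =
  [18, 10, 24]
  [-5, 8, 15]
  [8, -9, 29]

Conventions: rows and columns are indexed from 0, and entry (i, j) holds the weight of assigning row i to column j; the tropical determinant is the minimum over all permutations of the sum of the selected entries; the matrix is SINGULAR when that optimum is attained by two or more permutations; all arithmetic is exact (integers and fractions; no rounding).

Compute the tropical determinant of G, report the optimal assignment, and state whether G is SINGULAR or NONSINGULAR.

σ = (0, 1, 2): 18 + 8 + 29 = 55
σ = (0, 2, 1): 18 + 15 + (-9) = 24
σ = (1, 0, 2): 10 + (-5) + 29 = 34
σ = (1, 2, 0): 10 + 15 + 8 = 33
σ = (2, 0, 1): 24 + (-5) + (-9) = 10
σ = (2, 1, 0): 24 + 8 + 8 = 40
Optimal value attained by: σ = (2, 0, 1).
Answer: det⊕(G) = 10; verdict: NONSINGULAR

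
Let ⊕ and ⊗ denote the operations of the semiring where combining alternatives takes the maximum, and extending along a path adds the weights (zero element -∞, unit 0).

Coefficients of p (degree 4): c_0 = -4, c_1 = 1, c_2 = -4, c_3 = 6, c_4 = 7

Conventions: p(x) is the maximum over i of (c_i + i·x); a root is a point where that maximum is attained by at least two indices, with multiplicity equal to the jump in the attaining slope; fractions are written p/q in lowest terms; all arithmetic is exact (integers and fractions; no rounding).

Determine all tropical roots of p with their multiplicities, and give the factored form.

hull edge (i=0, c=-4) to (i=1, c=1): slope 5, span 1
hull edge (i=1, c=1) to (i=3, c=6): slope 5/2, span 2
hull edge (i=3, c=6) to (i=4, c=7): slope 1, span 1
Factored form: p(x) = 7 ⊗ (x ⊕ (-5)) ⊗ (x ⊕ (-5/2)) ⊗ (x ⊕ (-5/2)) ⊗ (x ⊕ (-1))
Answer: roots = -5 (mult 1), -5/2 (mult 2), -1 (mult 1)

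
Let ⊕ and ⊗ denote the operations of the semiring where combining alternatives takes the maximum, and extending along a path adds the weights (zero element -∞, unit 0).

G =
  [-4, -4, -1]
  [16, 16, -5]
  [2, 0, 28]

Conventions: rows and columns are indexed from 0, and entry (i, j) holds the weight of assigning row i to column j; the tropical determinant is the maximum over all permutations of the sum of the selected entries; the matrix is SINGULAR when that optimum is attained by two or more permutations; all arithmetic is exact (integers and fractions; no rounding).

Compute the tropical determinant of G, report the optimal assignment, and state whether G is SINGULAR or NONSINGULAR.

σ = (0, 1, 2): (-4) + 16 + 28 = 40
σ = (0, 2, 1): (-4) + (-5) + 0 = -9
σ = (1, 0, 2): (-4) + 16 + 28 = 40
σ = (1, 2, 0): (-4) + (-5) + 2 = -7
σ = (2, 0, 1): (-1) + 16 + 0 = 15
σ = (2, 1, 0): (-1) + 16 + 2 = 17
Optimal value attained by: σ = (0, 1, 2).
Answer: det⊕(G) = 40; verdict: SINGULAR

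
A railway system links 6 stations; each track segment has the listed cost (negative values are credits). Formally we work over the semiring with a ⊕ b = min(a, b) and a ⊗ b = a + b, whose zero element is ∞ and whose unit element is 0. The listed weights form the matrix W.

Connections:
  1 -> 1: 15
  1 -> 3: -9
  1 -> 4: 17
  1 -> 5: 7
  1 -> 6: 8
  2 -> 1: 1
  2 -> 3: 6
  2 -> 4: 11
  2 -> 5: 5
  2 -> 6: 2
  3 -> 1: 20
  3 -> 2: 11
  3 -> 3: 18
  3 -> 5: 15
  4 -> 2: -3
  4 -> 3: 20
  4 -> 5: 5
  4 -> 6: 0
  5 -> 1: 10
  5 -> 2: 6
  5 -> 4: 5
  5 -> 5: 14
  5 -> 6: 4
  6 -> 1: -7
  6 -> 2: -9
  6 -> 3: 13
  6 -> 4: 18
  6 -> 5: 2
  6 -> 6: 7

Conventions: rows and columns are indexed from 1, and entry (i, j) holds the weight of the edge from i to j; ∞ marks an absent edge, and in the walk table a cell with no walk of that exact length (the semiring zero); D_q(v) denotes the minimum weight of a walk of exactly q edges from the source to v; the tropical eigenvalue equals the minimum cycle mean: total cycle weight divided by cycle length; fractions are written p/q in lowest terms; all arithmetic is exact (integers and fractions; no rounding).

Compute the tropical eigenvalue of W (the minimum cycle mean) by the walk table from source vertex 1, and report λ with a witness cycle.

q=0: [0, ∞, ∞, ∞, ∞, ∞]
q=1: [15, ∞, -9, 17, 7, 8]
q=2: [1, -1, 6, 12, 6, 11]
q=3: [0, 2, -8, 10, 4, 1]
q=4: [-6, -8, -9, 9, 3, 4]
q=5: [-7, -5, -15, 3, -3, -6]
q=6: [-13, -15, -16, 2, -4, -3]
Optimal cycle mean attained by: cycle 2->6->2, total 2 + (-9), length 2.
Answer: λ = -7/2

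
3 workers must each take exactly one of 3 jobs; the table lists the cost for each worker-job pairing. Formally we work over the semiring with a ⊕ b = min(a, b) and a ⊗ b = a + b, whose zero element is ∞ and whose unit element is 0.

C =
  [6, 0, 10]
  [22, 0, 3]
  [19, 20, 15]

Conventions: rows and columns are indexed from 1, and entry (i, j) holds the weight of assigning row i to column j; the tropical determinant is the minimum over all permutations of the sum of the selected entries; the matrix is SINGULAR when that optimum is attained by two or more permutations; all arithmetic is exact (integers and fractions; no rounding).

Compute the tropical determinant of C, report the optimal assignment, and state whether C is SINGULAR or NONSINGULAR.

σ = (1, 2, 3): 6 + 0 + 15 = 21
σ = (1, 3, 2): 6 + 3 + 20 = 29
σ = (2, 1, 3): 0 + 22 + 15 = 37
σ = (2, 3, 1): 0 + 3 + 19 = 22
σ = (3, 1, 2): 10 + 22 + 20 = 52
σ = (3, 2, 1): 10 + 0 + 19 = 29
Optimal value attained by: σ = (1, 2, 3).
Answer: det⊕(C) = 21; verdict: NONSINGULAR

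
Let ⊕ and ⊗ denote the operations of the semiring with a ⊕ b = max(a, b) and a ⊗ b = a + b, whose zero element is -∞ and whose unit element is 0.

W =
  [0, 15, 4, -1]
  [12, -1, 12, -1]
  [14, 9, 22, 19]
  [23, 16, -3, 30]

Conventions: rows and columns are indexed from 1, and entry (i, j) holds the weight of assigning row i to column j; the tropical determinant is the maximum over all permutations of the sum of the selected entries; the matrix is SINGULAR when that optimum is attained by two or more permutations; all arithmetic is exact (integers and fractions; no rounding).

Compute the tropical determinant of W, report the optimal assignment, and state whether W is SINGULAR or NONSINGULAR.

σ = (1, 2, 3, 4): 0 + (-1) + 22 + 30 = 51
σ = (1, 2, 4, 3): 0 + (-1) + 19 + (-3) = 15
σ = (1, 3, 2, 4): 0 + 12 + 9 + 30 = 51
σ = (1, 3, 4, 2): 0 + 12 + 19 + 16 = 47
σ = (1, 4, 2, 3): 0 + (-1) + 9 + (-3) = 5
σ = (1, 4, 3, 2): 0 + (-1) + 22 + 16 = 37
σ = (2, 1, 3, 4): 15 + 12 + 22 + 30 = 79
σ = (2, 1, 4, 3): 15 + 12 + 19 + (-3) = 43
σ = (2, 3, 1, 4): 15 + 12 + 14 + 30 = 71
σ = (2, 3, 4, 1): 15 + 12 + 19 + 23 = 69
σ = (2, 4, 1, 3): 15 + (-1) + 14 + (-3) = 25
σ = (2, 4, 3, 1): 15 + (-1) + 22 + 23 = 59
σ = (3, 1, 2, 4): 4 + 12 + 9 + 30 = 55
σ = (3, 1, 4, 2): 4 + 12 + 19 + 16 = 51
σ = (3, 2, 1, 4): 4 + (-1) + 14 + 30 = 47
σ = (3, 2, 4, 1): 4 + (-1) + 19 + 23 = 45
σ = (3, 4, 1, 2): 4 + (-1) + 14 + 16 = 33
σ = (3, 4, 2, 1): 4 + (-1) + 9 + 23 = 35
σ = (4, 1, 2, 3): (-1) + 12 + 9 + (-3) = 17
σ = (4, 1, 3, 2): (-1) + 12 + 22 + 16 = 49
σ = (4, 2, 1, 3): (-1) + (-1) + 14 + (-3) = 9
σ = (4, 2, 3, 1): (-1) + (-1) + 22 + 23 = 43
σ = (4, 3, 1, 2): (-1) + 12 + 14 + 16 = 41
σ = (4, 3, 2, 1): (-1) + 12 + 9 + 23 = 43
Optimal value attained by: σ = (2, 1, 3, 4).
Answer: det⊕(W) = 79; verdict: NONSINGULAR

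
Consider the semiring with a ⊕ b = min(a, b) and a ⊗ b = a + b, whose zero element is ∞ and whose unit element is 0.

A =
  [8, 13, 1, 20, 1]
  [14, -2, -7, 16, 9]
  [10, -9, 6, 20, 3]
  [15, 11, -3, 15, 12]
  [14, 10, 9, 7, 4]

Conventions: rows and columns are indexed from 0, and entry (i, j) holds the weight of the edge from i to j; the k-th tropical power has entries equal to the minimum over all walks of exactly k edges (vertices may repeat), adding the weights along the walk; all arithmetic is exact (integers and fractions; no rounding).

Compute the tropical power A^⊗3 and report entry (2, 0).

A^⊗2:
  [11, -8, 6, 8, 4]
  [3, -16, -9, 13, -4]
  [5, -11, -16, 7, 0]
  [7, -12, 3, 17, 0]
  [18, 0, 3, 11, 8]
A^⊗3:
  [6, -10, -15, 8, 1]
  [-2, -18, -23, 0, -7]
  [-6, -25, -18, 4, -13]
  [2, -14, -19, 4, -3]
  [13, -6, -7, 15, 6]
Key observation: the optimum is the walk 2->1->2->0, with weight (-9) + (-7) + 10 = -6.
Optimal value attained by: walk 2->1->2->0.
Answer: (A^⊗3)[2][0] = -6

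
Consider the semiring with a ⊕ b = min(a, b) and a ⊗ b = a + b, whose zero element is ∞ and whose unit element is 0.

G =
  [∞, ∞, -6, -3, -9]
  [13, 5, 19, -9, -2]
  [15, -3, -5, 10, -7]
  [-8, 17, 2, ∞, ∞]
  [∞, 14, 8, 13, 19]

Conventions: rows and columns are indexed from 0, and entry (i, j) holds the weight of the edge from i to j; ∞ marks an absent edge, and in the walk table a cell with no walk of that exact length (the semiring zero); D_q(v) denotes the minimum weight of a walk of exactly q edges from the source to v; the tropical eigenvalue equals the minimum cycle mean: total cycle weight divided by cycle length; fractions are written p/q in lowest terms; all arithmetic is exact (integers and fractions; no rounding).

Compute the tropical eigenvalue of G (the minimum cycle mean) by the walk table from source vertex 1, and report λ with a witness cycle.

q=0: [∞, 0, ∞, ∞, ∞]
q=1: [13, 5, 19, -9, -2]
q=2: [-17, 8, -7, -4, 3]
q=3: [-12, -10, -23, -20, -26]
q=4: [-28, -26, -28, -19, -30]
q=5: [-27, -31, -34, -35, -37]
Optimal cycle mean attained by: cycle 0->2->1->3->0, total (-6) + (-3) + (-9) + (-8), length 4.
Answer: λ = -13/2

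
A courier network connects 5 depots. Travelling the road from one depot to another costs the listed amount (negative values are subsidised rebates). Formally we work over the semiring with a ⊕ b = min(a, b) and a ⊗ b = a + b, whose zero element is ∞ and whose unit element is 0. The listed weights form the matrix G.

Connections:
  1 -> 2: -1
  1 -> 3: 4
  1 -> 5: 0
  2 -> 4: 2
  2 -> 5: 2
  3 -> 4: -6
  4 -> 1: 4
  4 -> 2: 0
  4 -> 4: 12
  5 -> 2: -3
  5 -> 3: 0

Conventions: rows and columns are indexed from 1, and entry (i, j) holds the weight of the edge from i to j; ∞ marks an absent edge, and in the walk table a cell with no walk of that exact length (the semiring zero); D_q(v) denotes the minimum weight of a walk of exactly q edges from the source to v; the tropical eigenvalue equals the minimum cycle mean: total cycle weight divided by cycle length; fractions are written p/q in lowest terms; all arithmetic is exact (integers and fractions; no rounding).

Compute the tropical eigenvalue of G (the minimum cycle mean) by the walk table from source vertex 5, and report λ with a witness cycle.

q=0: [∞, ∞, ∞, ∞, 0]
q=1: [∞, -3, 0, ∞, ∞]
q=2: [∞, ∞, ∞, -6, -1]
q=3: [-2, -6, -1, 6, ∞]
q=4: [10, -3, 2, -7, -4]
q=5: [-3, -7, -4, -4, -1]
Optimal cycle mean attained by: cycle 2->5->3->4->2, total 2 + 0 + (-6) + 0, length 4.
Answer: λ = -1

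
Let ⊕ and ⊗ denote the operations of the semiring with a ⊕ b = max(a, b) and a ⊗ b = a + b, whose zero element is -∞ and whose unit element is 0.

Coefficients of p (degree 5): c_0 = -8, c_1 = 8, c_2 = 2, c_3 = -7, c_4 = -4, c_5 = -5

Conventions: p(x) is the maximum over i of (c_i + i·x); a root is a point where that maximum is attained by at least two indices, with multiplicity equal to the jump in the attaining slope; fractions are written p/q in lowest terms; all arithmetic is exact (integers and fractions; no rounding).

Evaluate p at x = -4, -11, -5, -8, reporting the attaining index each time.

p(-4) = max(-8+0·(-4)=-8, 8+1·(-4)=4, 2+2·(-4)=-6, -7+3·(-4)=-19, -4+4·(-4)=-20, -5+5·(-4)=-25) = 4 (attained by i=1)
p(-11) = max(-8+0·(-11)=-8, 8+1·(-11)=-3, 2+2·(-11)=-20, -7+3·(-11)=-40, -4+4·(-11)=-48, -5+5·(-11)=-60) = -3 (attained by i=1)
p(-5) = max(-8+0·(-5)=-8, 8+1·(-5)=3, 2+2·(-5)=-8, -7+3·(-5)=-22, -4+4·(-5)=-24, -5+5·(-5)=-30) = 3 (attained by i=1)
p(-8) = max(-8+0·(-8)=-8, 8+1·(-8)=0, 2+2·(-8)=-14, -7+3·(-8)=-31, -4+4·(-8)=-36, -5+5·(-8)=-45) = 0 (attained by i=1)
Answer: p(-4) = 4; p(-11) = -3; p(-5) = 3; p(-8) = 0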